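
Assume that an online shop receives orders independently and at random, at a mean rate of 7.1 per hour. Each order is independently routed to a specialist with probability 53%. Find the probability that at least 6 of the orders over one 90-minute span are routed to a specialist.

0.4957

Thinning: the orders that are routed to a specialist themselves form a Poisson process with rate 0.53 × 7.1 = 3.763 per hour.
Over the interval, μ = 3.763 × 1.5 = 5.6445 (a 90-minute span = 1.5 hours).
P(N ≥ 6) = 1 − P(N ≤ 5) ≈ 0.4957.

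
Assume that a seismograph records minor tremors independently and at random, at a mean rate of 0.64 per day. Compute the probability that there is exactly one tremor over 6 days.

Over the interval, μ = 0.64 × 6 = 3.84 (6 days).
P(N = 1) = e^(−μ) μ^1/1! = e^(−3.84) · 3.84^1/1 ≈ 0.0825.

0.0825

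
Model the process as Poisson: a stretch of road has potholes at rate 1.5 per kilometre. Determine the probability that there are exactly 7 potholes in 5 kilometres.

Over the interval, μ = 1.5 × 5 = 7.5 (5 kilometres).
P(N = 7) = e^(−μ) μ^7/7! = e^(−7.5) · 7.5^7/5040 ≈ 0.1465.

0.1465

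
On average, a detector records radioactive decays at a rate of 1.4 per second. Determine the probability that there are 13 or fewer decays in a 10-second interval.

0.4644

Over the interval, μ = 1.4 × 10 = 14 (a 10-second interval = 10 seconds).
P(N ≤ 13) = Σ_{j=0}^{13} e^(−μ) μ^j/j! ≈ 0.4644.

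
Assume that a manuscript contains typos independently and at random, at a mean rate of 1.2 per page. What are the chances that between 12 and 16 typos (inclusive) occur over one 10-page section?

Over the interval, μ = 1.2 × 10 = 12 (a 10-page section = 10 pages).
P(12 ≤ N ≤ 16) = Σ_{j=12}^{16} e^(−12) · 12^j/j! ≈ 0.4371.

0.4371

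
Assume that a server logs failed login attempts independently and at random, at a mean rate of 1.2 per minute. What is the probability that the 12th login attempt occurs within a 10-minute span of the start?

0.5384

Over the interval, μ = 1.2 × 10 = 12 (a 10-minute span = 10 minutes).
The 12th arrival falls in the interval iff at least 12 events occur there: P(S_12 ≤ t) = P(N ≥ 12) = 1 − P(N ≤ 11) ≈ 0.5384.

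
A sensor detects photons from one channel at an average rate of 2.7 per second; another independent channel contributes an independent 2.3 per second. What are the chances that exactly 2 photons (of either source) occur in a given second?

Independent Poisson processes superpose: combined rate λ = 2.7 + 2.3 = 5 per second.
So μ = 5.
P(N = 2) = e^(−5) · 5^2/2! ≈ 0.0842.

0.0842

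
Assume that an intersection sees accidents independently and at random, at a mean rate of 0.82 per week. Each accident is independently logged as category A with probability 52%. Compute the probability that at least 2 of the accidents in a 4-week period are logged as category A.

0.5085

Thinning: the accidents that are logged as category A themselves form a Poisson process with rate 0.52 × 0.82 = 0.4264 per week.
Over the interval, μ = 0.4264 × 4 = 1.7056 (a 4-week period = 4 weeks).
P(N ≥ 2) = 1 − P(N ≤ 1) ≈ 0.5085.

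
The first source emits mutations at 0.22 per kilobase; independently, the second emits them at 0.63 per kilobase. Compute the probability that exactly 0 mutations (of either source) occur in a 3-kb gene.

0.0781

Independent Poisson processes superpose: combined rate λ = 0.22 + 0.63 = 0.85 per kilobase.
Over the interval, μ = 0.85 × 3 = 2.55 (a 3-kb gene = 3 kilobases).
P(N = 0) = e^(−2.55) · 2.55^0/0! ≈ 0.0781.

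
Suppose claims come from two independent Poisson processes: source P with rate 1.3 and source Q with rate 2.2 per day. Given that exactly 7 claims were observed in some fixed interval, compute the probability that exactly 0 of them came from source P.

Given the total, each event is independently from source P with probability p = λ_P/(λ_P+λ_Q) = 1.3/3.5 ≈ 0.3714.
So K ~ Binomial(7, 1.3/3.5): P(K = 0) = C(7,0) · (1.3/3.5)^0 · (2.2/3.5)^7 ≈ 0.0388.

0.0388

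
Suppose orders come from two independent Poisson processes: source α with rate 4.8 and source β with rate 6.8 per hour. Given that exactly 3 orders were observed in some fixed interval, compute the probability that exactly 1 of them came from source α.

0.4266

Given the total, each event is independently from source α with probability p = λ_α/(λ_α+λ_β) = 4.8/11.6 ≈ 0.4138.
So K ~ Binomial(3, 4.8/11.6): P(K = 1) = C(3,1) · (4.8/11.6)^1 · (6.8/11.6)^2 ≈ 0.4266.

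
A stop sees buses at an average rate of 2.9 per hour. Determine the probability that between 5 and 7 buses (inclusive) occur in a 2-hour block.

Over the interval, μ = 2.9 × 2 = 5.8 (a 2-hour block = 2 hours).
P(5 ≤ N ≤ 7) = Σ_{j=5}^{7} e^(−5.8) · 5.8^j/j! ≈ 0.4583.

0.4583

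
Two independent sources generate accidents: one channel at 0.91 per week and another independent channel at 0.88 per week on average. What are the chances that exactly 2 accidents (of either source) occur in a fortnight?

0.1786

Independent Poisson processes superpose: combined rate λ = 0.91 + 0.88 = 1.79 per week.
Over the interval, μ = 1.79 × 2 = 3.58 (a fortnight = 2 weeks).
P(N = 2) = e^(−3.58) · 3.58^2/2! ≈ 0.1786.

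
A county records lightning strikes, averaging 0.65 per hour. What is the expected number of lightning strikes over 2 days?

31.2

E[N] = λt = 0.65 × 48 = 31.2 (2 days = 48 hours).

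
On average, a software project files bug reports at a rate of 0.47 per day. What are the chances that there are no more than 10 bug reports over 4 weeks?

Over the interval, μ = 0.47 × 28 = 13.16 (4 weeks = 28 days).
P(N ≤ 10) = Σ_{j=0}^{10} e^(−μ) μ^j/j! ≈ 0.2382.

0.2382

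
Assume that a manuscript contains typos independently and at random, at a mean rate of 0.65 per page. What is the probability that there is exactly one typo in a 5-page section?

Over the interval, μ = 0.65 × 5 = 3.25 (a 5-page section = 5 pages).
P(N = 1) = e^(−μ) μ^1/1! = e^(−3.25) · 3.25^1/1 ≈ 0.1260.

0.1260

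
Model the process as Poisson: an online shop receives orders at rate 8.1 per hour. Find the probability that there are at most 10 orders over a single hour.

0.8058

With mean μ = 8.1 per hour,
P(N ≤ 10) = Σ_{j=0}^{10} e^(−μ) μ^j/j! ≈ 0.8058.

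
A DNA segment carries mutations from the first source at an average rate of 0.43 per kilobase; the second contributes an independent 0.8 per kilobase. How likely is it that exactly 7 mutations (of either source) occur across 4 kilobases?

0.1011

Independent Poisson processes superpose: combined rate λ = 0.43 + 0.8 = 1.23 per kilobase.
Over the interval, μ = 1.23 × 4 = 4.92 (4 kilobases).
P(N = 7) = e^(−4.92) · 4.92^7/7! ≈ 0.1011.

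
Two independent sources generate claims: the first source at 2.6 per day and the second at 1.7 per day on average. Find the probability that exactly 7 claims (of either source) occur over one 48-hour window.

0.1271

Independent Poisson processes superpose: combined rate λ = 2.6 + 1.7 = 4.3 per day.
Over the interval, μ = 4.3 × 2 = 8.6 (a 48-hour window = 2 days).
P(N = 7) = e^(−8.6) · 8.6^7/7! ≈ 0.1271.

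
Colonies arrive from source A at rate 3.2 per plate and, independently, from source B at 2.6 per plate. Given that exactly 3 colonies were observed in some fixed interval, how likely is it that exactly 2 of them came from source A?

0.4094

Given the total, each event is independently from source A with probability p = λ_A/(λ_A+λ_B) = 3.2/5.8 ≈ 0.5517.
So K ~ Binomial(3, 3.2/5.8): P(K = 2) = C(3,2) · (3.2/5.8)^2 · (2.6/5.8)^1 ≈ 0.4094.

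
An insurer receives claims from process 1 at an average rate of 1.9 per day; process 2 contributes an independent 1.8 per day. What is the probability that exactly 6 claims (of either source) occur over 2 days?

0.1394

Independent Poisson processes superpose: combined rate λ = 1.9 + 1.8 = 3.7 per day.
Over the interval, μ = 3.7 × 2 = 7.4 (2 days).
P(N = 6) = e^(−7.4) · 7.4^6/6! ≈ 0.1394.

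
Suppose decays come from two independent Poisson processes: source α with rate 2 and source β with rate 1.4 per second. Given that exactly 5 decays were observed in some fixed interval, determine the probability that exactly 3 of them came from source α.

Given the total, each event is independently from source α with probability p = λ_α/(λ_α+λ_β) = 2/3.4 ≈ 0.5882.
So K ~ Binomial(5, 2/3.4): P(K = 3) = C(5,3) · (2/3.4)^3 · (1.4/3.4)^2 ≈ 0.3451.

0.3451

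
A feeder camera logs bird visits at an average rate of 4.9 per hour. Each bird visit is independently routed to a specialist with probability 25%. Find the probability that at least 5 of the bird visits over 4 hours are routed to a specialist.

Thinning: the bird visits that are routed to a specialist themselves form a Poisson process with rate 0.25 × 4.9 = 1.225 per hour.
Over the interval, μ = 1.225 × 4 = 4.9 (4 hours).
P(N ≥ 5) = 1 − P(N ≤ 4) ≈ 0.5418.

0.5418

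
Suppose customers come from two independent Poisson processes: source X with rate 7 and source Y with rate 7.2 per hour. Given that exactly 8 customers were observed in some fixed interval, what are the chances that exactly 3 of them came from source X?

0.2248

Given the total, each event is independently from source X with probability p = λ_X/(λ_X+λ_Y) = 7/14.2 ≈ 0.4930.
So K ~ Binomial(8, 7/14.2): P(K = 3) = C(8,3) · (7/14.2)^3 · (7.2/14.2)^5 ≈ 0.2248.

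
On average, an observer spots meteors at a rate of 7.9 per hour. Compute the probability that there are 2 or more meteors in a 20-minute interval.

Over the interval, μ = 7.9 × 1/3 ≈ 2.63333 (a 20-minute interval = 1/3 hours).
P(N ≥ 2) = 1 − P(N ≤ 1) = 1 − Σ_{j=0}^{1} e^(−μ) μ^j/j! ≈ 0.7390.

0.7390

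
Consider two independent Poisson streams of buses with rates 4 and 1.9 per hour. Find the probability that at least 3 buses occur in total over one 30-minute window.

Independent Poisson processes superpose: combined rate λ = 4 + 1.9 = 5.9 per hour.
Over the interval, μ = 5.9 × 0.5 = 2.95 (a 30-minute window = 0.5 hours).
P(N ≥ 3) = 1 − P(N ≤ 2) ≈ 0.5655.

0.5655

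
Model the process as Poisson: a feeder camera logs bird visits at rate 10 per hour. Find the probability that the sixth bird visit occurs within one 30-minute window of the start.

Over the interval, μ = 10 × 0.5 = 5 (a 30-minute window = 0.5 hours).
The sixth arrival falls in the interval iff at least 6 events occur there: P(S_6 ≤ t) = P(N ≥ 6) = 1 − P(N ≤ 5) ≈ 0.3840.

0.3840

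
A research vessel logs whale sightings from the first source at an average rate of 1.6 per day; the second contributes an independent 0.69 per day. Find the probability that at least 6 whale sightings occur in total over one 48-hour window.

0.3108

Independent Poisson processes superpose: combined rate λ = 1.6 + 0.69 = 2.29 per day.
Over the interval, μ = 2.29 × 2 = 4.58 (a 48-hour window = 2 days).
P(N ≥ 6) = 1 − P(N ≤ 5) ≈ 0.3108.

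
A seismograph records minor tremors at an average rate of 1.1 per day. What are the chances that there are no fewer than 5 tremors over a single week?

0.8819

Over the interval, μ = 1.1 × 7 = 7.7 (a week = 7 days).
P(N ≥ 5) = 1 − P(N ≤ 4) = 1 − Σ_{j=0}^{4} e^(−μ) μ^j/j! ≈ 0.8819.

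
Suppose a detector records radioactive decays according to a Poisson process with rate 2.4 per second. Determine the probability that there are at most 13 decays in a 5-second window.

0.6815

Over the interval, μ = 2.4 × 5 = 12 (a 5-second window = 5 seconds).
P(N ≤ 13) = Σ_{j=0}^{13} e^(−μ) μ^j/j! ≈ 0.6815.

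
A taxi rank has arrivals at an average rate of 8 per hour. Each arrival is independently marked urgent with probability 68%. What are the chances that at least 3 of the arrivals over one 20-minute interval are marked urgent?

0.2730

Thinning: the arrivals that are marked urgent themselves form a Poisson process with rate 0.68 × 8 = 5.44 per hour.
Over the interval, μ = 5.44 × 1/3 ≈ 1.81333 (a 20-minute interval = 1/3 hours).
P(N ≥ 3) = 1 − P(N ≤ 2) ≈ 0.2730.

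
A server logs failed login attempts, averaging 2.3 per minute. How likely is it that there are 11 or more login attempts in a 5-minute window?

Over the interval, μ = 2.3 × 5 = 11.5 (a 5-minute window = 5 minutes).
P(N ≥ 11) = 1 − P(N ≤ 10) = 1 − Σ_{j=0}^{10} e^(−μ) μ^j/j! ≈ 0.5983.

0.5983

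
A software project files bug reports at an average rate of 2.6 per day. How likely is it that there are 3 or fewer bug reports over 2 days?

0.2381

Over the interval, μ = 2.6 × 2 = 5.2 (2 days).
P(N ≤ 3) = Σ_{j=0}^{3} e^(−μ) μ^j/j! ≈ 0.2381.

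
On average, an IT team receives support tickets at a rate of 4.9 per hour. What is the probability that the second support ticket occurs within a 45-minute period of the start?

0.8815

Over the interval, μ = 4.9 × 0.75 = 3.675 (a 45-minute period = 0.75 hours).
The second arrival falls in the interval iff at least 2 events occur there: P(S_2 ≤ t) = P(N ≥ 2) = 1 − P(N ≤ 1) ≈ 0.8815.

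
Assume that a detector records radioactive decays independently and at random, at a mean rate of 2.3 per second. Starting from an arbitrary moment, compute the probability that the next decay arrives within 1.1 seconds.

0.9203

Inter-arrival times are exponential with rate λ = 2.3 per second.
P(T ≤ 1.1) = 1 − e^(−λt) = 1 − e^(−2.3 × 1.1) = 1 − e^(−2.53) ≈ 0.9203.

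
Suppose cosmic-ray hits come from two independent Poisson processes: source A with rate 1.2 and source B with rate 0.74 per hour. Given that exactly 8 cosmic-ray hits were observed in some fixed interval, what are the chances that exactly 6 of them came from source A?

0.2282

Given the total, each event is independently from source A with probability p = λ_A/(λ_A+λ_B) = 1.2/1.94 ≈ 0.6186.
So K ~ Binomial(8, 1.2/1.94): P(K = 6) = C(8,6) · (1.2/1.94)^6 · (0.74/1.94)^2 ≈ 0.2282.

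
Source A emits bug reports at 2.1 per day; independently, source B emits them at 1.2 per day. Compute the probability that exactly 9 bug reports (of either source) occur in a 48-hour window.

Independent Poisson processes superpose: combined rate λ = 2.1 + 1.2 = 3.3 per day.
Over the interval, μ = 3.3 × 2 = 6.6 (a 48-hour window = 2 days).
P(N = 9) = e^(−6.6) · 6.6^9/9! ≈ 0.0891.

0.0891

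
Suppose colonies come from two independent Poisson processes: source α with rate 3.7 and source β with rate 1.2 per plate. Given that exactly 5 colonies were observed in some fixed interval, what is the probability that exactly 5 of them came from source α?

0.2455

Given the total, each event is independently from source α with probability p = λ_α/(λ_α+λ_β) = 3.7/4.9 ≈ 0.7551.
So K ~ Binomial(5, 3.7/4.9): P(K = 5) = C(5,5) · (3.7/4.9)^5 · (1.2/4.9)^0 ≈ 0.2455.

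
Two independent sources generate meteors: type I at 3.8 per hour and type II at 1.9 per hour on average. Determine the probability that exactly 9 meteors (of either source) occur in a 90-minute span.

0.1302

Independent Poisson processes superpose: combined rate λ = 3.8 + 1.9 = 5.7 per hour.
Over the interval, μ = 5.7 × 1.5 = 8.55 (a 90-minute span = 1.5 hours).
P(N = 9) = e^(−8.55) · 8.55^9/9! ≈ 0.1302.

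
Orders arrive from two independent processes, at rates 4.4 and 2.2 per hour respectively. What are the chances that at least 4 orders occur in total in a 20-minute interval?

Independent Poisson processes superpose: combined rate λ = 4.4 + 2.2 = 6.6 per hour.
Over the interval, μ = 6.6 × 1/3 = 2.2 (a 20-minute interval = 1/3 hours).
P(N ≥ 4) = 1 − P(N ≤ 3) ≈ 0.1806.

0.1806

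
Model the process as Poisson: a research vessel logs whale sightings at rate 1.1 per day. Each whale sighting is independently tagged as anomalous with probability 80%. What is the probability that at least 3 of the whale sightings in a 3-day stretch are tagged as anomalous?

Thinning: the whale sightings that are tagged as anomalous themselves form a Poisson process with rate 0.8 × 1.1 = 0.88 per day.
Over the interval, μ = 0.88 × 3 = 2.64 (a 3-day stretch = 3 days).
P(N ≥ 3) = 1 − P(N ≤ 2) ≈ 0.4916.

0.4916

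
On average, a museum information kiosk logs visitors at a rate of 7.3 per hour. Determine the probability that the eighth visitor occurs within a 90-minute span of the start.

0.8536

Over the interval, μ = 7.3 × 1.5 = 10.95 (a 90-minute span = 1.5 hours).
The eighth arrival falls in the interval iff at least 8 events occur there: P(S_8 ≤ t) = P(N ≥ 8) = 1 − P(N ≤ 7) ≈ 0.8536.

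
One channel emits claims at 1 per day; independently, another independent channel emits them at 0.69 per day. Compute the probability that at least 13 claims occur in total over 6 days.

Independent Poisson processes superpose: combined rate λ = 1 + 0.69 = 1.69 per day.
Over the interval, μ = 1.69 × 6 = 10.14 (6 days).
P(N ≥ 13) = 1 − P(N ≤ 12) ≈ 0.2219.

0.2219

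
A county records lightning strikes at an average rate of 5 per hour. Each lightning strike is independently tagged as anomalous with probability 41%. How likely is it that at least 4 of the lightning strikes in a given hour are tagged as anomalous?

0.1520

Thinning: the lightning strikes that are tagged as anomalous themselves form a Poisson process with rate 0.41 × 5 = 2.05 per hour.
So μ = 2.05.
P(N ≥ 4) = 1 − P(N ≤ 3) ≈ 0.1520.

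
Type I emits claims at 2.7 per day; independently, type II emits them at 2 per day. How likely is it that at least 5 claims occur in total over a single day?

0.5054

Independent Poisson processes superpose: combined rate λ = 2.7 + 2 = 4.7 per day.
So μ = 4.7.
P(N ≥ 5) = 1 − P(N ≤ 4) ≈ 0.5054.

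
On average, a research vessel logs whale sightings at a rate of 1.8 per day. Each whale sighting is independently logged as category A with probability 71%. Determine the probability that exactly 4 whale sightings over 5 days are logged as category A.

0.1166

Thinning: the whale sightings that are logged as category A themselves form a Poisson process with rate 0.71 × 1.8 = 1.278 per day.
Over the interval, μ = 1.278 × 5 = 6.39 (5 days).
P(N = 4) = e^(−6.39) · 6.39^4/4! ≈ 0.1166.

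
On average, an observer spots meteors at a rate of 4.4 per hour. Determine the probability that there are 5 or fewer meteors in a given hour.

0.7199

With mean μ = 4.4 per hour,
P(N ≤ 5) = Σ_{j=0}^{5} e^(−μ) μ^j/j! ≈ 0.7199.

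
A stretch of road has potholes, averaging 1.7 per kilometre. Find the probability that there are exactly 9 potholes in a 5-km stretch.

0.1299

Over the interval, μ = 1.7 × 5 = 8.5 (a 5-km stretch = 5 kilometres).
P(N = 9) = e^(−μ) μ^9/9! = e^(−8.5) · 8.5^9/362880 ≈ 0.1299.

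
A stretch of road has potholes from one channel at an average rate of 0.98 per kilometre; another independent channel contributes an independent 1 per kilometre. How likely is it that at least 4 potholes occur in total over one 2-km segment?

0.5587

Independent Poisson processes superpose: combined rate λ = 0.98 + 1 = 1.98 per kilometre.
Over the interval, μ = 1.98 × 2 = 3.96 (a 2-km segment = 2 kilometres).
P(N ≥ 4) = 1 − P(N ≤ 3) ≈ 0.5587.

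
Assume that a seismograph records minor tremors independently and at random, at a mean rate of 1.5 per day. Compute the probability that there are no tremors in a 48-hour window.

0.0498

Over the interval, μ = 1.5 × 2 = 3 (a 48-hour window = 2 days).
P(N = 0) = e^(−μ) μ^0/0! = e^(−3) · 3^0/1 ≈ 0.0498.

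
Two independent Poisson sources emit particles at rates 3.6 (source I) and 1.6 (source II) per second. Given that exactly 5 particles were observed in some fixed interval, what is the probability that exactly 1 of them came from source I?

Given the total, each event is independently from source I with probability p = λ_I/(λ_I+λ_II) = 3.6/5.2 ≈ 0.6923.
So K ~ Binomial(5, 3.6/5.2): P(K = 1) = C(5,1) · (3.6/5.2)^1 · (1.6/5.2)^4 ≈ 0.0310.

0.0310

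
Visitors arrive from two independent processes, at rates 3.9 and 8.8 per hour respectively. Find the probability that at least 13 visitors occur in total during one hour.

Independent Poisson processes superpose: combined rate λ = 3.9 + 8.8 = 12.7 per hour.
So μ = 12.7.
P(N ≥ 13) = 1 − P(N ≤ 12) ≈ 0.5036.

0.5036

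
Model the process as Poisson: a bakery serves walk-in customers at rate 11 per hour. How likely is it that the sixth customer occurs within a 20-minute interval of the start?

Over the interval, μ = 11 × 1/3 ≈ 3.66667 (a 20-minute interval = 1/3 hours).
The sixth arrival falls in the interval iff at least 6 events occur there: P(S_6 ≤ t) = P(N ≥ 6) = 1 − P(N ≤ 5) ≈ 0.1652.

0.1652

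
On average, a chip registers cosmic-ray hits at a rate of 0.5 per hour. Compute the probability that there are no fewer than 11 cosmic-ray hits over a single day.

Over the interval, μ = 0.5 × 24 = 12 (a day = 24 hours).
P(N ≥ 11) = 1 − P(N ≤ 10) = 1 − Σ_{j=0}^{10} e^(−μ) μ^j/j! ≈ 0.6528.

0.6528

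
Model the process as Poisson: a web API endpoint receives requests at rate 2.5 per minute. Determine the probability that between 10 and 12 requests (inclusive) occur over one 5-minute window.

Over the interval, μ = 2.5 × 5 = 12.5 (a 5-minute window = 5 minutes).
P(10 ≤ N ≤ 12) = Σ_{j=10}^{12} e^(−12.5) · 12.5^j/j! ≈ 0.3175.

0.3175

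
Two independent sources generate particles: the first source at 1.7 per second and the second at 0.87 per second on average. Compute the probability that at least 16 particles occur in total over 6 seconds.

Independent Poisson processes superpose: combined rate λ = 1.7 + 0.87 = 2.57 per second.
Over the interval, μ = 2.57 × 6 = 15.42 (6 seconds).
P(N ≥ 16) = 1 − P(N ≤ 15) ≈ 0.4749.

0.4749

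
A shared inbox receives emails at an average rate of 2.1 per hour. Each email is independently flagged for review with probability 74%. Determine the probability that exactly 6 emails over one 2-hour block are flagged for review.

Thinning: the emails that are flagged for review themselves form a Poisson process with rate 0.74 × 2.1 = 1.554 per hour.
Over the interval, μ = 1.554 × 2 = 3.108 (a 2-hour block = 2 hours).
P(N = 6) = e^(−3.108) · 3.108^6/6! ≈ 0.0559.

0.0559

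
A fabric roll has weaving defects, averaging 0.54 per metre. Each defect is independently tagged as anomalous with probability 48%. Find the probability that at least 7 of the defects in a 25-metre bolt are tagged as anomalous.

Thinning: the defects that are tagged as anomalous themselves form a Poisson process with rate 0.48 × 0.54 = 0.2592 per metre.
Over the interval, μ = 0.2592 × 25 = 6.48 (a 25-metre bolt = 25 metres).
P(N ≥ 7) = 1 − P(N ≤ 6) ≈ 0.4703.

0.4703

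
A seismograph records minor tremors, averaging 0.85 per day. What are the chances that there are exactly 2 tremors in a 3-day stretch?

0.2539

Over the interval, μ = 0.85 × 3 = 2.55 (a 3-day stretch = 3 days).
P(N = 2) = e^(−μ) μ^2/2! = e^(−2.55) · 2.55^2/2 ≈ 0.2539.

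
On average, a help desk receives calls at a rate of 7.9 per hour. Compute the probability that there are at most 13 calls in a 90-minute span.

0.6973

Over the interval, μ = 7.9 × 1.5 = 11.85 (a 90-minute span = 1.5 hours).
P(N ≤ 13) = Σ_{j=0}^{13} e^(−μ) μ^j/j! ≈ 0.6973.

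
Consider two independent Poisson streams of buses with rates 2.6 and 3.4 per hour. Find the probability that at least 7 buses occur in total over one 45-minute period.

0.1689

Independent Poisson processes superpose: combined rate λ = 2.6 + 3.4 = 6 per hour.
Over the interval, μ = 6 × 0.75 = 4.5 (a 45-minute period = 0.75 hours).
P(N ≥ 7) = 1 − P(N ≤ 6) ≈ 0.1689.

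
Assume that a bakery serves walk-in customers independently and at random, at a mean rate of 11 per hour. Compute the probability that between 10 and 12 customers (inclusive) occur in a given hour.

0.3482

With mean μ = 11 per hour,
P(10 ≤ N ≤ 12) = Σ_{j=10}^{12} e^(−11) · 11^j/j! ≈ 0.3482.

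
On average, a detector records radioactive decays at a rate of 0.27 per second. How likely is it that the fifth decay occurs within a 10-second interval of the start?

0.1371

Over the interval, μ = 0.27 × 10 = 2.7 (a 10-second interval = 10 seconds).
The fifth arrival falls in the interval iff at least 5 events occur there: P(S_5 ≤ t) = P(N ≥ 5) = 1 − P(N ≤ 4) ≈ 0.1371.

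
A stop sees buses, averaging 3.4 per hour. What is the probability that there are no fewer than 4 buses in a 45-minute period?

Over the interval, μ = 3.4 × 0.75 = 2.55 (a 45-minute period = 0.75 hours).
P(N ≥ 4) = 1 − P(N ≤ 3) = 1 − Σ_{j=0}^{3} e^(−μ) μ^j/j! ≈ 0.2532.

0.2532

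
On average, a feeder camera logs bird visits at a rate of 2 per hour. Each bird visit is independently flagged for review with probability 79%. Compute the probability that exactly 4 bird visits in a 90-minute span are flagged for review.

Thinning: the bird visits that are flagged for review themselves form a Poisson process with rate 0.79 × 2 = 1.58 per hour.
Over the interval, μ = 1.58 × 1.5 = 2.37 (a 90-minute span = 1.5 hours).
P(N = 4) = e^(−2.37) · 2.37^4/4! ≈ 0.1229.

0.1229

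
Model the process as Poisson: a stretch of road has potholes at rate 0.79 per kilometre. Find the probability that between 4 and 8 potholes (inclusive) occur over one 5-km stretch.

Over the interval, μ = 0.79 × 5 = 3.95 (a 5-km stretch = 5 kilometres).
P(4 ≤ N ≤ 8) = Σ_{j=4}^{8} e^(−3.95) · 3.95^j/j! ≈ 0.5368.

0.5368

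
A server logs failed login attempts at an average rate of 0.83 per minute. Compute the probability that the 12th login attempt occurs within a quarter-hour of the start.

0.5888

Over the interval, μ = 0.83 × 15 = 12.45 (a quarter-hour = 15 minutes).
The 12th arrival falls in the interval iff at least 12 events occur there: P(S_12 ≤ t) = P(N ≥ 12) = 1 − P(N ≤ 11) ≈ 0.5888.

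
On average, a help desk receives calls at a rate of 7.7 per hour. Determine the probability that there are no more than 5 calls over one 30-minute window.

Over the interval, μ = 7.7 × 0.5 = 3.85 (a 30-minute window = 0.5 hours).
P(N ≤ 5) = Σ_{j=0}^{5} e^(−μ) μ^j/j! ≈ 0.8081.

0.8081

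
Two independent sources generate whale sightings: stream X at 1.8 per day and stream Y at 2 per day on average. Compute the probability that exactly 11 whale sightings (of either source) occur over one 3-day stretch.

Independent Poisson processes superpose: combined rate λ = 1.8 + 2 = 3.8 per day.
Over the interval, μ = 3.8 × 3 = 11.4 (a 3-day stretch = 3 days).
P(N = 11) = e^(−11.4) · 11.4^11/11! ≈ 0.1185.

0.1185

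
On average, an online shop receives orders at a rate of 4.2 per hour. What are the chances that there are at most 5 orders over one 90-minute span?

0.3988

Over the interval, μ = 4.2 × 1.5 = 6.3 (a 90-minute span = 1.5 hours).
P(N ≤ 5) = Σ_{j=0}^{5} e^(−μ) μ^j/j! ≈ 0.3988.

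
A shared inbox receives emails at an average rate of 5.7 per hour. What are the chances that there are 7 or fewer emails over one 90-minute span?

0.3792

Over the interval, μ = 5.7 × 1.5 = 8.55 (a 90-minute span = 1.5 hours).
P(N ≤ 7) = Σ_{j=0}^{7} e^(−μ) μ^j/j! ≈ 0.3792.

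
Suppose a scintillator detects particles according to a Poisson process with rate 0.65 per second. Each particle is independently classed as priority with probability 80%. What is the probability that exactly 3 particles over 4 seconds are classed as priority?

0.1874

Thinning: the particles that are classed as priority themselves form a Poisson process with rate 0.8 × 0.65 = 0.52 per second.
Over the interval, μ = 0.52 × 4 = 2.08 (4 seconds).
P(N = 3) = e^(−2.08) · 2.08^3/3! ≈ 0.1874.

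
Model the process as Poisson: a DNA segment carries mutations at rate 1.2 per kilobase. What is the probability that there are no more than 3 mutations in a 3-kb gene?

Over the interval, μ = 1.2 × 3 = 3.6 (a 3-kb gene = 3 kilobases).
P(N ≤ 3) = Σ_{j=0}^{3} e^(−μ) μ^j/j! ≈ 0.5152.

0.5152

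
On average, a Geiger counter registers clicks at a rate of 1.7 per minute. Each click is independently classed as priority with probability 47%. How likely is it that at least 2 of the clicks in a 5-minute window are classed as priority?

0.9081

Thinning: the clicks that are classed as priority themselves form a Poisson process with rate 0.47 × 1.7 = 0.799 per minute.
Over the interval, μ = 0.799 × 5 = 3.995 (a 5-minute window = 5 minutes).
P(N ≥ 2) = 1 − P(N ≤ 1) ≈ 0.9081.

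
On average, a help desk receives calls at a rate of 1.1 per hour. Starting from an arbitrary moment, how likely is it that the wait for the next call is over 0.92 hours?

0.3635

The wait for the next event is exponential with rate λ = 1.1 per hour.
P(T > 0.92) = e^(−λt) = e^(−1.1 × 0.92) = e^(−1.012) ≈ 0.3635.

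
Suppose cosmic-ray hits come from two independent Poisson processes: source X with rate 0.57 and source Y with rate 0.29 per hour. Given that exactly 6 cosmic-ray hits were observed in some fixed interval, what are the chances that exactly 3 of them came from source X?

0.2233

Given the total, each event is independently from source X with probability p = λ_X/(λ_X+λ_Y) = 0.57/0.86 ≈ 0.6628.
So K ~ Binomial(6, 0.57/0.86): P(K = 3) = C(6,3) · (0.57/0.86)^3 · (0.29/0.86)^3 ≈ 0.2233.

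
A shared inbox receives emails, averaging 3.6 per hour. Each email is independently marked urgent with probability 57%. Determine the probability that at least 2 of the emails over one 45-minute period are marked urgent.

0.4551

Thinning: the emails that are marked urgent themselves form a Poisson process with rate 0.57 × 3.6 = 2.052 per hour.
Over the interval, μ = 2.052 × 0.75 = 1.539 (a 45-minute period = 0.75 hours).
P(N ≥ 2) = 1 − P(N ≤ 1) ≈ 0.4551.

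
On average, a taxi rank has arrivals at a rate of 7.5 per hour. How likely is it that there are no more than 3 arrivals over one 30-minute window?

0.4838

Over the interval, μ = 7.5 × 0.5 = 3.75 (a 30-minute window = 0.5 hours).
P(N ≤ 3) = Σ_{j=0}^{3} e^(−μ) μ^j/j! ≈ 0.4838.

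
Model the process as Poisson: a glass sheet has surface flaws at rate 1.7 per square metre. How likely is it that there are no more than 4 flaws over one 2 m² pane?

0.7442

Over the interval, μ = 1.7 × 2 = 3.4 (a 2 m² pane = 2 square metres).
P(N ≤ 4) = Σ_{j=0}^{4} e^(−μ) μ^j/j! ≈ 0.7442.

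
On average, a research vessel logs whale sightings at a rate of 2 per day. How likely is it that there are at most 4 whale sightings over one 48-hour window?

Over the interval, μ = 2 × 2 = 4 (a 48-hour window = 2 days).
P(N ≤ 4) = Σ_{j=0}^{4} e^(−μ) μ^j/j! ≈ 0.6288.

0.6288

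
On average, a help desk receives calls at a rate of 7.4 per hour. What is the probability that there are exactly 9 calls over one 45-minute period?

0.0535

Over the interval, μ = 7.4 × 0.75 = 5.55 (a 45-minute period = 0.75 hours).
P(N = 9) = e^(−μ) μ^9/9! = e^(−5.55) · 5.55^9/362880 ≈ 0.0535.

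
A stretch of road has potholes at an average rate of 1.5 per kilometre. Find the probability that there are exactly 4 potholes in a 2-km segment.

0.1680

Over the interval, μ = 1.5 × 2 = 3 (a 2-km segment = 2 kilometres).
P(N = 4) = e^(−μ) μ^4/4! = e^(−3) · 3^4/24 ≈ 0.1680.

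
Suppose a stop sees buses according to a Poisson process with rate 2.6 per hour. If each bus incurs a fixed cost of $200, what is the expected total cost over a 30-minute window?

$260

E[N] = 2.6 × 0.5 = 1.3 (a 30-minute window = 0.5 hours); E[cost] = 1.3 × $200 = $260.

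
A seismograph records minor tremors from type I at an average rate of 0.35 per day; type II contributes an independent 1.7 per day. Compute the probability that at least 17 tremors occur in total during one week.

Independent Poisson processes superpose: combined rate λ = 0.35 + 1.7 = 2.05 per day.
Over the interval, μ = 2.05 × 7 = 14.35 (a week = 7 days).
P(N ≥ 17) = 1 − P(N ≤ 16) ≈ 0.2751.

0.2751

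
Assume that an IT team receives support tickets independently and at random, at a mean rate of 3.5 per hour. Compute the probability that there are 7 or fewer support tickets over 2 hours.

Over the interval, μ = 3.5 × 2 = 7 (2 hours).
P(N ≤ 7) = Σ_{j=0}^{7} e^(−μ) μ^j/j! ≈ 0.5987.

0.5987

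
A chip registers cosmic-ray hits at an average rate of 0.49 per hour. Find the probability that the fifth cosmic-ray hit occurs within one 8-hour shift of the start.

0.3555

Over the interval, μ = 0.49 × 8 = 3.92 (an 8-hour shift = 8 hours).
The fifth arrival falls in the interval iff at least 5 events occur there: P(S_5 ≤ t) = P(N ≥ 5) = 1 − P(N ≤ 4) ≈ 0.3555.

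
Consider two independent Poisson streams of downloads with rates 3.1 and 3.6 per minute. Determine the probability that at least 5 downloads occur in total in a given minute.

0.7978

Independent Poisson processes superpose: combined rate λ = 3.1 + 3.6 = 6.7 per minute.
So μ = 6.7.
P(N ≥ 5) = 1 − P(N ≤ 4) ≈ 0.7978.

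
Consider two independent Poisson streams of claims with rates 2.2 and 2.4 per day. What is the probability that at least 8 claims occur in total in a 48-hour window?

0.6990

Independent Poisson processes superpose: combined rate λ = 2.2 + 2.4 = 4.6 per day.
Over the interval, μ = 4.6 × 2 = 9.2 (a 48-hour window = 2 days).
P(N ≥ 8) = 1 − P(N ≤ 7) ≈ 0.6990.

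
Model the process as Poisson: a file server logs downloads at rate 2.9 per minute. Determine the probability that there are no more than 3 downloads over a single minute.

0.6696

With mean μ = 2.9 per minute,
P(N ≤ 3) = Σ_{j=0}^{3} e^(−μ) μ^j/j! ≈ 0.6696.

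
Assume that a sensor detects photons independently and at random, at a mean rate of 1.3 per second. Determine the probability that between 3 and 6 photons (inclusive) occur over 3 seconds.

0.6464

Over the interval, μ = 1.3 × 3 = 3.9 (3 seconds).
P(3 ≤ N ≤ 6) = Σ_{j=3}^{6} e^(−3.9) · 3.9^j/j! ≈ 0.6464.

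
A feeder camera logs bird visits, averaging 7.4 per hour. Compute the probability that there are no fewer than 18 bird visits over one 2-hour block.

0.2344

Over the interval, μ = 7.4 × 2 = 14.8 (a 2-hour block = 2 hours).
P(N ≥ 18) = 1 − P(N ≤ 17) = 1 − Σ_{j=0}^{17} e^(−μ) μ^j/j! ≈ 0.2344.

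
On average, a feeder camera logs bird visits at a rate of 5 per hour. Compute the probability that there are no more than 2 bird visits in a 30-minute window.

0.5438

Over the interval, μ = 5 × 0.5 = 2.5 (a 30-minute window = 0.5 hours).
P(N ≤ 2) = Σ_{j=0}^{2} e^(−μ) μ^j/j! ≈ 0.5438.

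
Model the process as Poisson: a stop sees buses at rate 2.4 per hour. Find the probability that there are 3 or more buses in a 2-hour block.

0.8575

Over the interval, μ = 2.4 × 2 = 4.8 (a 2-hour block = 2 hours).
P(N ≥ 3) = 1 − P(N ≤ 2) = 1 − Σ_{j=0}^{2} e^(−μ) μ^j/j! ≈ 0.8575.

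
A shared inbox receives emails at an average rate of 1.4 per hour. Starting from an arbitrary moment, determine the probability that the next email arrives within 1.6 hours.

Inter-arrival times are exponential with rate λ = 1.4 per hour.
P(T ≤ 1.6) = 1 − e^(−λt) = 1 − e^(−1.4 × 1.6) = 1 − e^(−2.24) ≈ 0.8935.

0.8935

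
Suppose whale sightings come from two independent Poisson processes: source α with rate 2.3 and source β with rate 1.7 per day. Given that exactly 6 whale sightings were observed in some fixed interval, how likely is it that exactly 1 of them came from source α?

0.0478

Given the total, each event is independently from source α with probability p = λ_α/(λ_α+λ_β) = 2.3/4 = 0.5750.
So K ~ Binomial(6, 2.3/4): P(K = 1) = C(6,1) · (2.3/4)^1 · (1.7/4)^5 ≈ 0.0478.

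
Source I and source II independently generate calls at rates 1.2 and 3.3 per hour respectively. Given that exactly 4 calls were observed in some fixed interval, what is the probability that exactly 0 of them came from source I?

Given the total, each event is independently from source I with probability p = λ_I/(λ_I+λ_II) = 1.2/4.5 ≈ 0.2667.
So K ~ Binomial(4, 1.2/4.5): P(K = 0) = C(4,0) · (1.2/4.5)^0 · (3.3/4.5)^4 ≈ 0.2892.

0.2892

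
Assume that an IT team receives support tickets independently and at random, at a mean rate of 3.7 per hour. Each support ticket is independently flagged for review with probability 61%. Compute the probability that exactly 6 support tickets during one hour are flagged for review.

Thinning: the support tickets that are flagged for review themselves form a Poisson process with rate 0.61 × 3.7 = 2.257 per hour.
So μ = 2.257.
P(N = 6) = e^(−2.257) · 2.257^6/6! ≈ 0.0192.

0.0192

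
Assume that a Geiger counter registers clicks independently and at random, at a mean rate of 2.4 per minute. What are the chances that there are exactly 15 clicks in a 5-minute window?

0.0724

Over the interval, μ = 2.4 × 5 = 12 (a 5-minute window = 5 minutes).
P(N = 15) = e^(−μ) μ^15/15! = e^(−12) · 12^15/1307674368000 ≈ 0.0724.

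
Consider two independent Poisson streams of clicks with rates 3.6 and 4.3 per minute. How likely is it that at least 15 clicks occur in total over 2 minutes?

Independent Poisson processes superpose: combined rate λ = 3.6 + 4.3 = 7.9 per minute.
Over the interval, μ = 7.9 × 2 = 15.8 (2 minutes).
P(N ≥ 15) = 1 − P(N ≤ 14) ≈ 0.6136.

0.6136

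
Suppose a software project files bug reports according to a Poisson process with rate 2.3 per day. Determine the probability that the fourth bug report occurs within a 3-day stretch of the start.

Over the interval, μ = 2.3 × 3 = 6.9 (a 3-day stretch = 3 days).
The fourth arrival falls in the interval iff at least 4 events occur there: P(S_4 ≤ t) = P(N ≥ 4) = 1 − P(N ≤ 3) ≈ 0.9129.

0.9129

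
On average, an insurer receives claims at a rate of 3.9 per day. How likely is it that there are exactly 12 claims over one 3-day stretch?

0.1139

Over the interval, μ = 3.9 × 3 = 11.7 (a 3-day stretch = 3 days).
P(N = 12) = e^(−μ) μ^12/12! = e^(−11.7) · 11.7^12/479001600 ≈ 0.1139.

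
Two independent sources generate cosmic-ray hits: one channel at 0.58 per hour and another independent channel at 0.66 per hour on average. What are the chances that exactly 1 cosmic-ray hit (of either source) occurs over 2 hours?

0.2077

Independent Poisson processes superpose: combined rate λ = 0.58 + 0.66 = 1.24 per hour.
Over the interval, μ = 1.24 × 2 = 2.48 (2 hours).
P(N = 1) = e^(−2.48) · 2.48^1/1! ≈ 0.2077.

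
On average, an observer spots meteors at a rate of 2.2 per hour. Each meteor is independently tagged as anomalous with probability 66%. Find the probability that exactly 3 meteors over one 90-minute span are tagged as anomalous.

0.1950

Thinning: the meteors that are tagged as anomalous themselves form a Poisson process with rate 0.66 × 2.2 = 1.452 per hour.
Over the interval, μ = 1.452 × 1.5 = 2.178 (a 90-minute span = 1.5 hours).
P(N = 3) = e^(−2.178) · 2.178^3/3! ≈ 0.1950.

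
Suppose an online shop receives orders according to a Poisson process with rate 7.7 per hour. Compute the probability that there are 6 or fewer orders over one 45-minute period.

0.6424

Over the interval, μ = 7.7 × 0.75 = 5.775 (a 45-minute period = 0.75 hours).
P(N ≤ 6) = Σ_{j=0}^{6} e^(−μ) μ^j/j! ≈ 0.6424.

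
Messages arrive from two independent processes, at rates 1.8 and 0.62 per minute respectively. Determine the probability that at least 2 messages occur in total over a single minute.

0.6959

Independent Poisson processes superpose: combined rate λ = 1.8 + 0.62 = 2.42 per minute.
So μ = 2.42.
P(N ≥ 2) = 1 − P(N ≤ 1) ≈ 0.6959.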